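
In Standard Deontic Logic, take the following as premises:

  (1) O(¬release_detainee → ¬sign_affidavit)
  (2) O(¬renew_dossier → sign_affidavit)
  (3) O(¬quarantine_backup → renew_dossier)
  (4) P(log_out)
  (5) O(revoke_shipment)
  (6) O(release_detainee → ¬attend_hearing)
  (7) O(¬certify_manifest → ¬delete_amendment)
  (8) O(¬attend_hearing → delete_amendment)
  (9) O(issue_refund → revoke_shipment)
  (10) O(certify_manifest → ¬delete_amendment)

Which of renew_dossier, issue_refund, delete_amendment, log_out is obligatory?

Premises 10 and 7 cover both cases: O(certify_manifest → ¬delete_amendment) and O(¬certify_manifest → ¬delete_amendment). Since certify_manifest ∨ ¬certify_manifest is a tautology, O(¬delete_amendment) follows.
Premise 8, O(¬attend_hearing → delete_amendment), contraposes to O(¬delete_amendment → attend_hearing); with O(¬delete_amendment) we get O(attend_hearing).
Premise 6 is O(release_detainee → ¬attend_hearing); contrapositively O(attend_hearing → ¬release_detainee). Since O(attend_hearing) holds, K gives O(¬release_detainee).
Applying K to premise 1 (O(¬release_detainee → ¬sign_affidavit)) and O(¬release_detainee) yields O(¬sign_affidavit).
Premise 2, O(¬renew_dossier → sign_affidavit), contraposes to O(¬sign_affidavit → renew_dossier); with O(¬sign_affidavit) we get O(renew_dossier).
So O(renew_dossier) holds — renew_dossier is obligatory. None of the other listed options is made obligatory by any chain of premises.

renew_dossier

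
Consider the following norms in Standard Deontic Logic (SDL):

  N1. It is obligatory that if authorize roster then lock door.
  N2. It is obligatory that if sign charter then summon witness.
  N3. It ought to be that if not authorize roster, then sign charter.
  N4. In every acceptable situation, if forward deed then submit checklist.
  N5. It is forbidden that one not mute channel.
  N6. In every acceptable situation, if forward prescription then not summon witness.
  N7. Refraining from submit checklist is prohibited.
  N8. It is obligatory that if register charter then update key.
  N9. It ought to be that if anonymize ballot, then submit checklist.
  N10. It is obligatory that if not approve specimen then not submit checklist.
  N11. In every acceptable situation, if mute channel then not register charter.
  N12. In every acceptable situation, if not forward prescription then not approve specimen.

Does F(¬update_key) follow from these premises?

No

Premise 8 is O(register_charter → update_key), but O(register_charter) is not derivable from the premises, so it does not yield O(update_key).
No other premise forces O(update_key). An ideal world satisfying every premise can still have ¬update_key true, so F(¬update_key) is not derivable.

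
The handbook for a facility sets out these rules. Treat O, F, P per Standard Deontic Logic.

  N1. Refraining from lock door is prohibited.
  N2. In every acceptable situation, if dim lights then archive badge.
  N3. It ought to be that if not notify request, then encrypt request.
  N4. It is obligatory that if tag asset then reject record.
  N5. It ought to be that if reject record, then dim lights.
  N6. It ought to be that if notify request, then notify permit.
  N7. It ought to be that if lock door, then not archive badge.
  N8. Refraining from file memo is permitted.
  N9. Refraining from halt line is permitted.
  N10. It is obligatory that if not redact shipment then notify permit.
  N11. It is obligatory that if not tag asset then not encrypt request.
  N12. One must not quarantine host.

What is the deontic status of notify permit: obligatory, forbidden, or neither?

Premise 1 is F(¬lock_door), i.e. O(lock_door).
With premise 7, O(lock_door → ¬archive_badge), the K-axiom yields O(¬archive_badge).
The contrapositive of premise 2 (O(dim_lights → archive_badge)) is O(¬archive_badge → ¬dim_lights), and O(¬archive_badge) is already established, so O(¬dim_lights).
Premise 5 is O(reject_record → dim_lights); contrapositively O(¬dim_lights → ¬reject_record). Since O(¬dim_lights) holds, K gives O(¬reject_record).
Premise 4, O(tag_asset → reject_record), contraposes to O(¬reject_record → ¬tag_asset); with O(¬reject_record) we get O(¬tag_asset).
Applying K to premise 11 (O(¬tag_asset → ¬encrypt_request)) and O(¬tag_asset) yields O(¬encrypt_request).
Premise 3, O(¬notify_request → encrypt_request), contraposes to O(¬encrypt_request → notify_request); with O(¬encrypt_request) we get O(notify_request).
From O(notify_request) and premise 6, O(notify_request → notify_permit), we obtain O(notify_permit).
Premises 8, 9, 10, 12 do not contribute to this derivation.
Hence notify_permit is obligatory.

Obligatory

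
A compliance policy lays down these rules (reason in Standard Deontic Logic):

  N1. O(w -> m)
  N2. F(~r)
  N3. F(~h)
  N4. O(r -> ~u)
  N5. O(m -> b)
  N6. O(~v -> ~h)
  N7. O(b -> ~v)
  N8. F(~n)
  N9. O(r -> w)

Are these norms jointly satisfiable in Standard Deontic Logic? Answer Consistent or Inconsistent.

Inconsistent

Premise 3 is F(~h), i.e. O(h).
Premise 6 is O(~v -> ~h); contrapositively O(h -> v). Since O(h) holds, K gives O(v).
Premise 7, O(b -> ~v), contraposes to O(v -> ~b); with O(v) we get O(~b).
Premise 5, O(m -> b), contraposes to O(~b -> ~m); with O(~b) we get O(~m).
The contrapositive of premise 1 (O(w -> m)) is O(~m -> ~w), and O(~m) is already established, so O(~w).
The contrapositive of premise 9 (O(r -> w)) is O(~w -> ~r), and O(~w) is already established, so O(~r).
Yet premise 2 is F(~r), i.e. O(r).
We now have both O(~r) and O(r) — r is simultaneously obligatory and forbidden, violating the D-axiom.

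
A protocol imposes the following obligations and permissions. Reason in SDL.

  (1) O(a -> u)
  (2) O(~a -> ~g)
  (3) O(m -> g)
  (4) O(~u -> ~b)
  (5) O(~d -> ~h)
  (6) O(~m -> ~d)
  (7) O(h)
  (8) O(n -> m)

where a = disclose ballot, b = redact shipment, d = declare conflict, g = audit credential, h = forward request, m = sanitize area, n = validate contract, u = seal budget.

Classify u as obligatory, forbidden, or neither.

Obligatory

From premise 7 we have O(h).
Premise 5, O(~d -> ~h), contraposes to O(h -> d); with O(h) we get O(d).
Premise 6, O(~m -> ~d), contraposes to O(d -> m); with O(d) we get O(m).
With premise 3, O(m -> g), the K-axiom yields O(g).
Premise 2 is O(~a -> ~g); contrapositively O(g -> a). Since O(g) holds, K gives O(a).
Premise 1 is O(a -> u); since O(a), deontic closure gives O(u).
Premises 4, 8 do not contribute to this derivation.
Hence u is obligatory.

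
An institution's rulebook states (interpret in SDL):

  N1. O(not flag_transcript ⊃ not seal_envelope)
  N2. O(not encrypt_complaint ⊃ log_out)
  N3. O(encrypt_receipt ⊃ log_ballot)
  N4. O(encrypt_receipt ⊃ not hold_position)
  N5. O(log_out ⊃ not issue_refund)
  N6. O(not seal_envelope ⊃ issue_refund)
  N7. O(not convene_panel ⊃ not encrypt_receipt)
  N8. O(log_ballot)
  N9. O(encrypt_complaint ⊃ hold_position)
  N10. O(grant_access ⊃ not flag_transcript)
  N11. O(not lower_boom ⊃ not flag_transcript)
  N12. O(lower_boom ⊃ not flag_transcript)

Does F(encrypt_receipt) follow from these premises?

Yes

Premises 11 and 12 cover both cases: O(not lower_boom ⊃ not flag_transcript) and O(lower_boom ⊃ not flag_transcript). Since not lower_boom ∨ lower_boom is a tautology, O(not flag_transcript) follows.
Applying K to premise 1 (O(not flag_transcript ⊃ not seal_envelope)) and O(not flag_transcript) yields O(not seal_envelope).
Applying K to premise 6 (O(not seal_envelope ⊃ issue_refund)) and O(not seal_envelope) yields O(issue_refund).
Premise 5 is O(log_out ⊃ not issue_refund); contrapositively O(issue_refund ⊃ not log_out). Since O(issue_refund) holds, K gives O(not log_out).
Premise 2, O(not encrypt_complaint ⊃ log_out), contraposes to O(not log_out ⊃ encrypt_complaint); with O(not log_out) we get O(encrypt_complaint).
With premise 9, O(encrypt_complaint ⊃ hold_position), the K-axiom yields O(hold_position).
Premise 4 is O(encrypt_receipt ⊃ not hold_position); contrapositively O(hold_position ⊃ not encrypt_receipt). Since O(hold_position) holds, K gives O(not encrypt_receipt).
Premises 3, 7, 8, 10 do not contribute to this derivation.
So O(not encrypt_receipt) holds, i.e. F(encrypt_receipt). The claim follows.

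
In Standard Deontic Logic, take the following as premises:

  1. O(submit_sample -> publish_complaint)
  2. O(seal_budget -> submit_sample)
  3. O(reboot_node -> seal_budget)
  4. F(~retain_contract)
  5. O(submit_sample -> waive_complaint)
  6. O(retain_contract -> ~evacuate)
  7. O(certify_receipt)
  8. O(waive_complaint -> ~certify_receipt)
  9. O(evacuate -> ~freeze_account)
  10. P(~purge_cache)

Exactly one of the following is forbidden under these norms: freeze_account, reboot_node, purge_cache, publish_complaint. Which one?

From premise 7 we have O(certify_receipt).
Premise 8, O(waive_complaint -> ~certify_receipt), contraposes to O(certify_receipt -> ~waive_complaint); with O(certify_receipt) we get O(~waive_complaint).
Premise 5, O(submit_sample -> waive_complaint), contraposes to O(~waive_complaint -> ~submit_sample); with O(~waive_complaint) we get O(~submit_sample).
Premise 2 is O(seal_budget -> submit_sample); contrapositively O(~submit_sample -> ~seal_budget). Since O(~submit_sample) holds, K gives O(~seal_budget).
Premise 3, O(reboot_node -> seal_budget), contraposes to O(~seal_budget -> ~reboot_node); with O(~seal_budget) we get O(~reboot_node).
So O(~reboot_node) holds, i.e. reboot_node is forbidden. None of the other listed options is forbidden under the premises.

reboot_node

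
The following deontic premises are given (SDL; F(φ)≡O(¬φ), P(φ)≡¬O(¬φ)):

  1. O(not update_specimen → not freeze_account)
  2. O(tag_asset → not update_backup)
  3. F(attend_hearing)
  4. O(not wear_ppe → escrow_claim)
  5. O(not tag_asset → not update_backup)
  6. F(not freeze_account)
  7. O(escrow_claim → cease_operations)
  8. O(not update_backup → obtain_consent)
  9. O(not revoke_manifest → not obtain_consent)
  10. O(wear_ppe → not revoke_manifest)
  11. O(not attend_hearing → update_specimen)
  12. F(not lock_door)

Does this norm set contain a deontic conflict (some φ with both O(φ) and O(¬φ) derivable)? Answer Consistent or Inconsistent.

Consistent

Premise 1 is O(not update_specimen → not freeze_account), but O(not update_specimen) is not derivable from the premises, so it does not yield O(not freeze_account).
So O(not freeze_account) is not derivable, and the apparent clash with O(freeze_account) does not arise.
A world satisfying every obligation exists (e.g. attend_hearing=false, cease_operations=true, escrow_claim=true, freeze_account=true, lock_door=true, obtain_consent=true, revoke_manifest=true, tag_asset=false, update_backup=false, update_specimen=true, wear_ppe=false); no atom is both obligatory and forbidden, so the set is consistent.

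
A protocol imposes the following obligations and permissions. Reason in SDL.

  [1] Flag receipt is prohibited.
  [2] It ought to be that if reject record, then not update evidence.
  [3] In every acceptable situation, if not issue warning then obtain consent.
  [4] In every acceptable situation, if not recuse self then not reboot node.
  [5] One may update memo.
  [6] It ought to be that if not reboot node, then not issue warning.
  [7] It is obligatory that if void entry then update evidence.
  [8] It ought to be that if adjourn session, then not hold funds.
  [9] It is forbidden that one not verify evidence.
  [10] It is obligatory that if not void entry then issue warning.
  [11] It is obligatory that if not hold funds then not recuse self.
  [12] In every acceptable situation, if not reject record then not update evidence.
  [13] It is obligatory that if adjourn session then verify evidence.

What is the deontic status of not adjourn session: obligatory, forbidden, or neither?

By case analysis on ¬reject_record: premise 12 gives O(¬reject_record → ¬update_evidence) and premise 2 gives O(reject_record → ¬update_evidence), so O(¬update_evidence) either way.
Premise 7, O(void_entry → update_evidence), contraposes to O(¬update_evidence → ¬void_entry); with O(¬update_evidence) we get O(¬void_entry).
From O(¬void_entry) and premise 10, O(¬void_entry → issue_warning), we obtain O(issue_warning).
Premise 6 is O(¬reboot_node → ¬issue_warning); contrapositively O(issue_warning → reboot_node). Since O(issue_warning) holds, K gives O(reboot_node).
Premise 4 is O(¬recuse_self → ¬reboot_node); contrapositively O(reboot_node → recuse_self). Since O(reboot_node) holds, K gives O(recuse_self).
Premise 11 is O(¬hold_funds → ¬recuse_self); contrapositively O(recuse_self → hold_funds). Since O(recuse_self) holds, K gives O(hold_funds).
Premise 8, O(adjourn_session → ¬hold_funds), contraposes to O(hold_funds → ¬adjourn_session); with O(hold_funds) we get O(¬adjourn_session).
Premises 1, 3, 5, 9, 13 do not contribute to this derivation.
Hence ¬adjourn_session is obligatory.

Obligatory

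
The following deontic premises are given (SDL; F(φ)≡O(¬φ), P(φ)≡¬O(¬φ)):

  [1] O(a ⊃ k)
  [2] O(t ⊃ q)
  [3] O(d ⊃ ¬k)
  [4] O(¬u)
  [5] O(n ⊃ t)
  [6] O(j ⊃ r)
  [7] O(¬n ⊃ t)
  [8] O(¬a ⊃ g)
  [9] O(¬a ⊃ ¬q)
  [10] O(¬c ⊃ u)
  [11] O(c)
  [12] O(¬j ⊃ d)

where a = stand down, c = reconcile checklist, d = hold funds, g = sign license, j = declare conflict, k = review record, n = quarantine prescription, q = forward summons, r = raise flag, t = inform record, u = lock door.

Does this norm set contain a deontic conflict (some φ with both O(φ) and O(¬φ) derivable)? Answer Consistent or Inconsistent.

Consistent

Premise 10 is O(¬c ⊃ u), but O(¬c) is not derivable from the premises, so it does not yield O(u).
So O(u) is not derivable, and the apparent clash with O(¬u) does not arise.
A world satisfying every obligation exists (e.g. a=true, c=true, d=false, g=false, j=true, k=true, n=false, q=true, r=true, t=true, u=false); no atom is both obligatory and forbidden, so the set is consistent.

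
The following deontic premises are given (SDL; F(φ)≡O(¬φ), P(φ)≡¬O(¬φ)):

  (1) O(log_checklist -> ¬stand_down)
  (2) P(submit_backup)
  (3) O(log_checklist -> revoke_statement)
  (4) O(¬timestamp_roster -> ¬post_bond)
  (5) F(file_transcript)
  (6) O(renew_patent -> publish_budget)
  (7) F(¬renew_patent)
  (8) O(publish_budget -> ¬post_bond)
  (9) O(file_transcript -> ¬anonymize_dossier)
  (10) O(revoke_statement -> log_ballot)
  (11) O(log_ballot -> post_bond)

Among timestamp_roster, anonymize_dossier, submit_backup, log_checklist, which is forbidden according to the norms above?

log_checklist

Premise 7 is F(¬renew_patent), i.e. O(renew_patent).
From O(renew_patent) and premise 6, O(renew_patent -> publish_budget), we obtain O(publish_budget).
Premise 8 is O(publish_budget -> ¬post_bond); since O(publish_budget), deontic closure gives O(¬post_bond).
The contrapositive of premise 11 (O(log_ballot -> post_bond)) is O(¬post_bond -> ¬log_ballot), and O(¬post_bond) is already established, so O(¬log_ballot).
Premise 10, O(revoke_statement -> log_ballot), contraposes to O(¬log_ballot -> ¬revoke_statement); with O(¬log_ballot) we get O(¬revoke_statement).
The contrapositive of premise 3 (O(log_checklist -> revoke_statement)) is O(¬revoke_statement -> ¬log_checklist), and O(¬revoke_statement) is already established, so O(¬log_checklist).
So O(¬log_checklist) holds, i.e. log_checklist is forbidden. None of the other listed options is forbidden under the premises.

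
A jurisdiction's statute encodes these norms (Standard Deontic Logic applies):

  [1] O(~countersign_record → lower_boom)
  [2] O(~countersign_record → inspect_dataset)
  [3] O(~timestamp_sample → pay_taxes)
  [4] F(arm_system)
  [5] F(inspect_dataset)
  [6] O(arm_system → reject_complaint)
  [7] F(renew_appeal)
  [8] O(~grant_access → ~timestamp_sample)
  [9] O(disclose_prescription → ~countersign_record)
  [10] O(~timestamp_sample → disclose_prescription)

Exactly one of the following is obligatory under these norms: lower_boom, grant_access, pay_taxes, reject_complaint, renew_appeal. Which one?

grant_access

Premise 5, F(inspect_dataset), is equivalent to O(~inspect_dataset).
Premise 2, O(~countersign_record → inspect_dataset), contraposes to O(~inspect_dataset → countersign_record); with O(~inspect_dataset) we get O(countersign_record).
The contrapositive of premise 9 (O(disclose_prescription → ~countersign_record)) is O(countersign_record → ~disclose_prescription), and O(countersign_record) is already established, so O(~disclose_prescription).
The contrapositive of premise 10 (O(~timestamp_sample → disclose_prescription)) is O(~disclose_prescription → timestamp_sample), and O(~disclose_prescription) is already established, so O(timestamp_sample).
The contrapositive of premise 8 (O(~grant_access → ~timestamp_sample)) is O(timestamp_sample → grant_access), and O(timestamp_sample) is already established, so O(grant_access).
So O(grant_access) holds — grant_access is obligatory. None of the other listed options is made obligatory by any chain of premises.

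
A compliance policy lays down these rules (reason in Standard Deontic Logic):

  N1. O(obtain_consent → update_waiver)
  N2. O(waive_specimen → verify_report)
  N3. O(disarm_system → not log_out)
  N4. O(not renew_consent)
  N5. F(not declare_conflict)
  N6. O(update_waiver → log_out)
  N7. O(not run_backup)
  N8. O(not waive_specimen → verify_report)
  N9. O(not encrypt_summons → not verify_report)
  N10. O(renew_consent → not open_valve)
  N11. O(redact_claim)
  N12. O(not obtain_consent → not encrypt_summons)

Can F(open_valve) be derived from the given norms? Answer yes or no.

No

Premise 10 is O(renew_consent → not open_valve), but O(renew_consent) is not derivable from the premises, so it does not yield O(not open_valve).
No other premise forces O(not open_valve). An ideal world satisfying every premise can still have open_valve true, so F(open_valve) is not derivable.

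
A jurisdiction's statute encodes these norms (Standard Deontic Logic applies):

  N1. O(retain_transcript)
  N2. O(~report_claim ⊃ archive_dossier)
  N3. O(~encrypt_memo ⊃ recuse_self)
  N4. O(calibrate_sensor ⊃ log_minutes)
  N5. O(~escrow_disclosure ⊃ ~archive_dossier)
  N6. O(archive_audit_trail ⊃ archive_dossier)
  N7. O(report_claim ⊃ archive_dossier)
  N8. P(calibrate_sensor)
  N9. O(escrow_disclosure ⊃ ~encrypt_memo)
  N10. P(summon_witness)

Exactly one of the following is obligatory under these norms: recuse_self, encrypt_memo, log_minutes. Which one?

Premises 7 and 2 cover both cases: O(report_claim ⊃ archive_dossier) and O(~report_claim ⊃ archive_dossier). Since report_claim ∨ ~report_claim is a tautology, O(archive_dossier) follows.
Premise 5 is O(~escrow_disclosure ⊃ ~archive_dossier); contrapositively O(archive_dossier ⊃ escrow_disclosure). Since O(archive_dossier) holds, K gives O(escrow_disclosure).
Applying K to premise 9 (O(escrow_disclosure ⊃ ~encrypt_memo)) and O(escrow_disclosure) yields O(~encrypt_memo).
Applying K to premise 3 (O(~encrypt_memo ⊃ recuse_self)) and O(~encrypt_memo) yields O(recuse_self).
So O(recuse_self) holds — recuse_self is obligatory. None of the other listed options is made obligatory by any chain of premises.

recuse_self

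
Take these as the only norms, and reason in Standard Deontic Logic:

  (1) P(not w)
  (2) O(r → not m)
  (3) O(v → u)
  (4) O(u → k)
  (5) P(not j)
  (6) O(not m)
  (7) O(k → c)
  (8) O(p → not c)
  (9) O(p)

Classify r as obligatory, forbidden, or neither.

Neither

Premise 2 is O(r → not m); even if O(not m) held, inferring O(r) would be affirming the consequent — invalid.
No premise or chain of K-axiom applications forces O(r), and none forces O(not r). So r is neither obligatory nor forbidden under these norms.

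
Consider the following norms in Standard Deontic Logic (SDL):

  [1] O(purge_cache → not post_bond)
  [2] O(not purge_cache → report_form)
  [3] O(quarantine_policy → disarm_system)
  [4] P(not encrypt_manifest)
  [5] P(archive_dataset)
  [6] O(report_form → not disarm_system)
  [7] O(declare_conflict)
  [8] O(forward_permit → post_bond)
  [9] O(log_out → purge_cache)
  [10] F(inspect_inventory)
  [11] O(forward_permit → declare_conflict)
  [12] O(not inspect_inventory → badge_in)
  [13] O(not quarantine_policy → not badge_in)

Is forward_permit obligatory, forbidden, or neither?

Forbidden

Premise 10 is F(inspect_inventory), i.e. O(not inspect_inventory).
Applying K to premise 12 (O(not inspect_inventory → badge_in)) and O(not inspect_inventory) yields O(badge_in).
Premise 13 is O(not quarantine_policy → not badge_in); contrapositively O(badge_in → quarantine_policy). Since O(badge_in) holds, K gives O(quarantine_policy).
From O(quarantine_policy) and premise 3, O(quarantine_policy → disarm_system), we obtain O(disarm_system).
The contrapositive of premise 6 (O(report_form → not disarm_system)) is O(disarm_system → not report_form), and O(disarm_system) is already established, so O(not report_form).
The contrapositive of premise 2 (O(not purge_cache → report_form)) is O(not report_form → purge_cache), and O(not report_form) is already established, so O(purge_cache).
Premise 1 is O(purge_cache → not post_bond); since O(purge_cache), deontic closure gives O(not post_bond).
Premise 8 is O(forward_permit → post_bond); contrapositively O(not post_bond → not forward_permit). Since O(not post_bond) holds, K gives O(not forward_permit).
Premises 4, 5, 7, 9, 11 do not contribute to this derivation.
Thus O(not forward_permit), which is F(forward_permit): forward_permit is forbidden.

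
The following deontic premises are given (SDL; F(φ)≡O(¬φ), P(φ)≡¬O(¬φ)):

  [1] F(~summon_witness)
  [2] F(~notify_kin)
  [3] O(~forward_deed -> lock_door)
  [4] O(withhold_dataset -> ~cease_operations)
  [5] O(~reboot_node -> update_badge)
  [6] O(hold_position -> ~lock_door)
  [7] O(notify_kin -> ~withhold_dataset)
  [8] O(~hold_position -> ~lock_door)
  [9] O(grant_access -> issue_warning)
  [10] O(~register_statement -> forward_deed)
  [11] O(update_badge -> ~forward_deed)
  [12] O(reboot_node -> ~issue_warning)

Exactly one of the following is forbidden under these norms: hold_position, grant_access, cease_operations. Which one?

grant_access

Premises 8 and 6 cover both cases: O(~hold_position -> ~lock_door) and O(hold_position -> ~lock_door). Since ~hold_position ∨ hold_position is a tautology, O(~lock_door) follows.
Premise 3 is O(~forward_deed -> lock_door); contrapositively O(~lock_door -> forward_deed). Since O(~lock_door) holds, K gives O(forward_deed).
Premise 11, O(update_badge -> ~forward_deed), contraposes to O(forward_deed -> ~update_badge); with O(forward_deed) we get O(~update_badge).
Premise 5 is O(~reboot_node -> update_badge); contrapositively O(~update_badge -> reboot_node). Since O(~update_badge) holds, K gives O(reboot_node).
Premise 12 is O(reboot_node -> ~issue_warning); since O(reboot_node), deontic closure gives O(~issue_warning).
Premise 9, O(grant_access -> issue_warning), contraposes to O(~issue_warning -> ~grant_access); with O(~issue_warning) we get O(~grant_access).
So O(~grant_access) holds, i.e. grant_access is forbidden. None of the other listed options is forbidden under the premises.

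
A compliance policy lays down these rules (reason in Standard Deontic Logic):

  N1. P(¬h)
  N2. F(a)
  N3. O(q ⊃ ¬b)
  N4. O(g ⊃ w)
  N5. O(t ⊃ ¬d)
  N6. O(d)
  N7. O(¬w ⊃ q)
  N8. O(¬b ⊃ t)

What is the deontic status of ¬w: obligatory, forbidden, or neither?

Premise 6 states O(d) outright.
Premise 5, O(t ⊃ ¬d), contraposes to O(d ⊃ ¬t); with O(d) we get O(¬t).
The contrapositive of premise 8 (O(¬b ⊃ t)) is O(¬t ⊃ b), and O(¬t) is already established, so O(b).
The contrapositive of premise 3 (O(q ⊃ ¬b)) is O(b ⊃ ¬q), and O(b) is already established, so O(¬q).
The contrapositive of premise 7 (O(¬w ⊃ q)) is O(¬q ⊃ w), and O(¬q) is already established, so O(w).
Premises 1, 2, 4 do not contribute to this derivation.
Thus O(w), which is F(¬w): ¬w is forbidden.

Forbidden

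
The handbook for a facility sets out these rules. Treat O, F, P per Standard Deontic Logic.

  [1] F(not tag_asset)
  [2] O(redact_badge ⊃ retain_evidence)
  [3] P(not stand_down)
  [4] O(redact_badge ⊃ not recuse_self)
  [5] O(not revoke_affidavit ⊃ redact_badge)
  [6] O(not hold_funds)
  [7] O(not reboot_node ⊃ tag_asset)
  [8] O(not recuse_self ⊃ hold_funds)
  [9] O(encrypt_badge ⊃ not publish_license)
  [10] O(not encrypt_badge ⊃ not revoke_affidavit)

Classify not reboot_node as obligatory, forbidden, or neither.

Neither

Premise 7 is O(not reboot_node ⊃ tag_asset); even if O(tag_asset) held, inferring O(not reboot_node) would be affirming the consequent — invalid.
No premise or chain of K-axiom applications forces O(not reboot_node), and none forces O(reboot_node). So not reboot_node is neither obligatory nor forbidden under these norms.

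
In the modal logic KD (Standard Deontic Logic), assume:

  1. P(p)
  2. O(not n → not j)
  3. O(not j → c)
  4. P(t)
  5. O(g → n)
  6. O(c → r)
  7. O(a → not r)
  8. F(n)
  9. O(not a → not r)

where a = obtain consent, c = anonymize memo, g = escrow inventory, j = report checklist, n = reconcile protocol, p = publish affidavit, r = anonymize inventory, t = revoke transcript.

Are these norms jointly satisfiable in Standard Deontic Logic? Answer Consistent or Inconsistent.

Inconsistent

Premises 9 and 7 cover both cases: O(not a → not r) and O(a → not r). Since not a ∨ a is a tautology, O(not r) follows.
The contrapositive of premise 6 (O(c → r)) is O(not r → not c), and O(not r) is already established, so O(not c).
The contrapositive of premise 3 (O(not j → c)) is O(not c → j), and O(not c) is already established, so O(j).
The contrapositive of premise 2 (O(not n → not j)) is O(j → n), and O(j) is already established, so O(n).
Yet premise 8 is F(n), i.e. O(not n).
We now have both O(n) and O(not n) — n is simultaneously obligatory and forbidden, violating the D-axiom.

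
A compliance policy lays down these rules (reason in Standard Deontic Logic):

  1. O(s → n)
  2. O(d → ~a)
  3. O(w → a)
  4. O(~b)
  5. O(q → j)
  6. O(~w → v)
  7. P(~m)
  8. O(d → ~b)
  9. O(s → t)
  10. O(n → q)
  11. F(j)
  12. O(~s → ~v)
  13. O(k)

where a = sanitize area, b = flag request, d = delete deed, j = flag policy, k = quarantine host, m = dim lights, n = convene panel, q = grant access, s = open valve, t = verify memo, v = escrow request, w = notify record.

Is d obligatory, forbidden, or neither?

Forbidden

Premise 11, F(j), is equivalent to O(~j).
The contrapositive of premise 5 (O(q → j)) is O(~j → ~q), and O(~j) is already established, so O(~q).
Premise 10 is O(n → q); contrapositively O(~q → ~n). Since O(~q) holds, K gives O(~n).
Premise 1, O(s → n), contraposes to O(~n → ~s); with O(~n) we get O(~s).
Applying K to premise 12 (O(~s → ~v)) and O(~s) yields O(~v).
Premise 6, O(~w → v), contraposes to O(~v → w); with O(~v) we get O(w).
With premise 3, O(w → a), the K-axiom yields O(a).
Premise 2, O(d → ~a), contraposes to O(a → ~d); with O(a) we get O(~d).
Premises 4, 7, 8, 9, 13 do not contribute to this derivation.
Thus O(~d), which is F(d): d is forbidden.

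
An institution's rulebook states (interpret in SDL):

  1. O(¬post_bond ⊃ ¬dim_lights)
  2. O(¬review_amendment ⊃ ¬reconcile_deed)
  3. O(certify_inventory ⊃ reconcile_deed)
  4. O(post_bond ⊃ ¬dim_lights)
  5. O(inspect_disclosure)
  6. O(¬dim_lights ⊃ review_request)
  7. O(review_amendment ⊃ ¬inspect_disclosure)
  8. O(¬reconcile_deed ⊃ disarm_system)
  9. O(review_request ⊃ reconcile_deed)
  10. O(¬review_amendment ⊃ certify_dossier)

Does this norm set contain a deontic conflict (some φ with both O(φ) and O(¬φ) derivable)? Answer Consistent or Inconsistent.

Premises 4 and 1 cover both cases: O(post_bond ⊃ ¬dim_lights) and O(¬post_bond ⊃ ¬dim_lights). Since post_bond ∨ ¬post_bond is a tautology, O(¬dim_lights) follows.
Premise 6 is O(¬dim_lights ⊃ review_request); since O(¬dim_lights), deontic closure gives O(review_request).
Premise 9 is O(review_request ⊃ reconcile_deed); since O(review_request), deontic closure gives O(reconcile_deed).
Premise 2, O(¬review_amendment ⊃ ¬reconcile_deed), contraposes to O(reconcile_deed ⊃ review_amendment); with O(reconcile_deed) we get O(review_amendment).
From O(review_amendment) and premise 7, O(review_amendment ⊃ ¬inspect_disclosure), we obtain O(¬inspect_disclosure).
Yet premise 5 states O(inspect_disclosure).
We now have both O(¬inspect_disclosure) and O(inspect_disclosure) — inspect_disclosure is simultaneously obligatory and forbidden, violating the D-axiom.

Inconsistent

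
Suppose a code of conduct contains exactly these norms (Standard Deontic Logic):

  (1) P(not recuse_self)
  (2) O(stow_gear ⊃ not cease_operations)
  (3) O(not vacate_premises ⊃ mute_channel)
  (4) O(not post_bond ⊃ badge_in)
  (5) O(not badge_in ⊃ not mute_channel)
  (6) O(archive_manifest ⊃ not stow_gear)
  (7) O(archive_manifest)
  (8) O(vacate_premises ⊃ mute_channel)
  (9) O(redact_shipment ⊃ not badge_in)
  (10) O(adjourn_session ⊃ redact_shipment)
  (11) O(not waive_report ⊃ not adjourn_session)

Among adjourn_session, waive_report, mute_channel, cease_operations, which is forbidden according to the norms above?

adjourn_session

Premises 3 and 8 are O(not vacate_premises ⊃ mute_channel) and O(vacate_premises ⊃ mute_channel); every ideal world satisfies not vacate_premises or vacate_premises, so in either case mute_channel holds — hence O(mute_channel).
The contrapositive of premise 5 (O(not badge_in ⊃ not mute_channel)) is O(mute_channel ⊃ badge_in), and O(mute_channel) is already established, so O(badge_in).
The contrapositive of premise 9 (O(redact_shipment ⊃ not badge_in)) is O(badge_in ⊃ not redact_shipment), and O(badge_in) is already established, so O(not redact_shipment).
The contrapositive of premise 10 (O(adjourn_session ⊃ redact_shipment)) is O(not redact_shipment ⊃ not adjourn_session), and O(not redact_shipment) is already established, so O(not adjourn_session).
So O(not adjourn_session) holds, i.e. adjourn_session is forbidden. None of the other listed options is forbidden under the premises.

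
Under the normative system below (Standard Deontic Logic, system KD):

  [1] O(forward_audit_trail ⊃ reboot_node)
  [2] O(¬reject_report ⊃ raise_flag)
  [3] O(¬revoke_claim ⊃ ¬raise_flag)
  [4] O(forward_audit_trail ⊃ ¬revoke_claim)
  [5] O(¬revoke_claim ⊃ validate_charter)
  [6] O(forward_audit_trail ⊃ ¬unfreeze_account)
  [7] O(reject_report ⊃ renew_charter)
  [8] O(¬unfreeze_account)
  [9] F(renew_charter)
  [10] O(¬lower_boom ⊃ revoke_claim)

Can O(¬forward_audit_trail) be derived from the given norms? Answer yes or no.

Yes

Premise 9, F(renew_charter), is equivalent to O(¬renew_charter).
Premise 7, O(reject_report ⊃ renew_charter), contraposes to O(¬renew_charter ⊃ ¬reject_report); with O(¬renew_charter) we get O(¬reject_report).
Premise 2 is O(¬reject_report ⊃ raise_flag); since O(¬reject_report), deontic closure gives O(raise_flag).
Premise 3 is O(¬revoke_claim ⊃ ¬raise_flag); contrapositively O(raise_flag ⊃ revoke_claim). Since O(raise_flag) holds, K gives O(revoke_claim).
The contrapositive of premise 4 (O(forward_audit_trail ⊃ ¬revoke_claim)) is O(revoke_claim ⊃ ¬forward_audit_trail), and O(revoke_claim) is already established, so O(¬forward_audit_trail).
Premises 1, 5, 6, 8, 10 do not contribute to this derivation.
So O(¬forward_audit_trail) follows.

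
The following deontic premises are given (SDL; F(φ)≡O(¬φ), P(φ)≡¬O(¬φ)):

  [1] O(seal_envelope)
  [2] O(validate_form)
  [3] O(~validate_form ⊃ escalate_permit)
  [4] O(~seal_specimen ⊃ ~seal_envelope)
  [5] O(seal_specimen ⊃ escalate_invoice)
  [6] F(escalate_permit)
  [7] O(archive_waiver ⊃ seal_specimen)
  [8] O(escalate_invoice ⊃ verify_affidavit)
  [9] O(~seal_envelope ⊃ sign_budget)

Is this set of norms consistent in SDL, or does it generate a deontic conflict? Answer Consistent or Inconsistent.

Premise 3 is O(~validate_form ⊃ escalate_permit), but O(~validate_form) is not derivable from the premises, so it does not yield O(escalate_permit).
So O(escalate_permit) is not derivable, and the apparent clash with O(~escalate_permit) does not arise.
A world satisfying every obligation exists (e.g. archive_waiver=false, escalate_invoice=true, escalate_permit=false, seal_envelope=true, seal_specimen=true, sign_budget=false, validate_form=true, verify_affidavit=true); no atom is both obligatory and forbidden, so the set is consistent.

Consistent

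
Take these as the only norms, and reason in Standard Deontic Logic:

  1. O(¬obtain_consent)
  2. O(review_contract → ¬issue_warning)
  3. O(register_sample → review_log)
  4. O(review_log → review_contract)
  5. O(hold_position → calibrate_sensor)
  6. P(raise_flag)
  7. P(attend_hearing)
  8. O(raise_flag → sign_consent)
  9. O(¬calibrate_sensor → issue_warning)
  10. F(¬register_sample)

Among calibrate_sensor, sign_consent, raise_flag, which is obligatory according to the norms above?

calibrate_sensor

Premise 10, F(¬register_sample), is equivalent to O(register_sample).
From O(register_sample) and premise 3, O(register_sample → review_log), we obtain O(review_log).
Premise 4 is O(review_log → review_contract); since O(review_log), deontic closure gives O(review_contract).
Premise 2 is O(review_contract → ¬issue_warning); since O(review_contract), deontic closure gives O(¬issue_warning).
Premise 9, O(¬calibrate_sensor → issue_warning), contraposes to O(¬issue_warning → calibrate_sensor); with O(¬issue_warning) we get O(calibrate_sensor).
So O(calibrate_sensor) holds — calibrate_sensor is obligatory. None of the other listed options is made obligatory by any chain of premises.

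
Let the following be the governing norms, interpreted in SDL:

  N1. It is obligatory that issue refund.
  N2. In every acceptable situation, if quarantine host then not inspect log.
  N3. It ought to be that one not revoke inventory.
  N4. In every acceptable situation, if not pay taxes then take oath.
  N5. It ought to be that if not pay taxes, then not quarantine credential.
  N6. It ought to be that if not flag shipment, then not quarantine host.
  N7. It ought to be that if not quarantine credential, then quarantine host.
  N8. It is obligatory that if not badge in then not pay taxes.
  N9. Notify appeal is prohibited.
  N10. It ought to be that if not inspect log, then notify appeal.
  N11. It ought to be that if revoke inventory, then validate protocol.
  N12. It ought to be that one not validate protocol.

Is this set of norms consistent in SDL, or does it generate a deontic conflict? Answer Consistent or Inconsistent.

Consistent

Premise 11 is O(revoke_inventory → validate_protocol), but O(revoke_inventory) is not derivable from the premises, so it does not yield O(validate_protocol).
So O(validate_protocol) is not derivable, and the apparent clash with O(¬validate_protocol) does not arise.
A world satisfying every obligation exists (e.g. badge_in=true, flag_shipment=false, inspect_log=true, issue_refund=true, notify_appeal=false, pay_taxes=true, quarantine_credential=true, quarantine_host=false, revoke_inventory=false, take_oath=false, validate_protocol=false); no atom is both obligatory and forbidden, so the set is consistent.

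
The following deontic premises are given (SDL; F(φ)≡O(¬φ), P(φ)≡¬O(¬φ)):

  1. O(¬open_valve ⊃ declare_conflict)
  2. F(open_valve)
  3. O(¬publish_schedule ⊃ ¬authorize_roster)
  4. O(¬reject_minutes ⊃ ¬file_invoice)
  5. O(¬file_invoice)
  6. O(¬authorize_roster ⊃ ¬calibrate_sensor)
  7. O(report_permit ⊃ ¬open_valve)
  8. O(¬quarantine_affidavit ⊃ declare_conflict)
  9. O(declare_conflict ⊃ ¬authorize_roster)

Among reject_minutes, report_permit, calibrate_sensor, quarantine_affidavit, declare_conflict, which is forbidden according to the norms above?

Premise 2, F(open_valve), is equivalent to O(¬open_valve).
With premise 1, O(¬open_valve ⊃ declare_conflict), the K-axiom yields O(declare_conflict).
From O(declare_conflict) and premise 9, O(declare_conflict ⊃ ¬authorize_roster), we obtain O(¬authorize_roster).
With premise 6, O(¬authorize_roster ⊃ ¬calibrate_sensor), the K-axiom yields O(¬calibrate_sensor).
So O(¬calibrate_sensor) holds, i.e. calibrate_sensor is forbidden. None of the other listed options is forbidden under the premises.

calibrate_sensor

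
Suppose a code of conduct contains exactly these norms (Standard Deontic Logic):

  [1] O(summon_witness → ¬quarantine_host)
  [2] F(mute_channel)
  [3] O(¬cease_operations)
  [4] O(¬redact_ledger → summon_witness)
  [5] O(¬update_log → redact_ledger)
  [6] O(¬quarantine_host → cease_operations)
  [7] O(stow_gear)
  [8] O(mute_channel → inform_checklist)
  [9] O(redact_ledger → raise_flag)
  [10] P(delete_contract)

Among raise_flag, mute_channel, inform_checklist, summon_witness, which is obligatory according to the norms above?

Premise 3 states O(¬cease_operations) outright.
The contrapositive of premise 6 (O(¬quarantine_host → cease_operations)) is O(¬cease_operations → quarantine_host), and O(¬cease_operations) is already established, so O(quarantine_host).
Premise 1 is O(summon_witness → ¬quarantine_host); contrapositively O(quarantine_host → ¬summon_witness). Since O(quarantine_host) holds, K gives O(¬summon_witness).
Premise 4 is O(¬redact_ledger → summon_witness); contrapositively O(¬summon_witness → redact_ledger). Since O(¬summon_witness) holds, K gives O(redact_ledger).
Premise 9 is O(redact_ledger → raise_flag); since O(redact_ledger), deontic closure gives O(raise_flag).
So O(raise_flag) holds — raise_flag is obligatory. None of the other listed options is made obligatory by any chain of premises.

raise_flag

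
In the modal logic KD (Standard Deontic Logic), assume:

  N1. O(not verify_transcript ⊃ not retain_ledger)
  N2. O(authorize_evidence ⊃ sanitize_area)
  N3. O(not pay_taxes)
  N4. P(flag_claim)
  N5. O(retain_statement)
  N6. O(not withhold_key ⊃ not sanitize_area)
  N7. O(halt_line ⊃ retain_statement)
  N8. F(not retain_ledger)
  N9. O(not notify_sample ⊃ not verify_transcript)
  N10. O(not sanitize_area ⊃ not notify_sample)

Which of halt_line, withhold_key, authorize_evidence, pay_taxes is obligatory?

F(not retain_ledger) at premise 8 means O(retain_ledger).
Premise 1, O(not verify_transcript ⊃ not retain_ledger), contraposes to O(retain_ledger ⊃ verify_transcript); with O(retain_ledger) we get O(verify_transcript).
Premise 9 is O(not notify_sample ⊃ not verify_transcript); contrapositively O(verify_transcript ⊃ notify_sample). Since O(verify_transcript) holds, K gives O(notify_sample).
Premise 10 is O(not sanitize_area ⊃ not notify_sample); contrapositively O(notify_sample ⊃ sanitize_area). Since O(notify_sample) holds, K gives O(sanitize_area).
Premise 6 is O(not withhold_key ⊃ not sanitize_area); contrapositively O(sanitize_area ⊃ withhold_key). Since O(sanitize_area) holds, K gives O(withhold_key).
So O(withhold_key) holds — withhold_key is obligatory. None of the other listed options is made obligatory by any chain of premises.

withhold_key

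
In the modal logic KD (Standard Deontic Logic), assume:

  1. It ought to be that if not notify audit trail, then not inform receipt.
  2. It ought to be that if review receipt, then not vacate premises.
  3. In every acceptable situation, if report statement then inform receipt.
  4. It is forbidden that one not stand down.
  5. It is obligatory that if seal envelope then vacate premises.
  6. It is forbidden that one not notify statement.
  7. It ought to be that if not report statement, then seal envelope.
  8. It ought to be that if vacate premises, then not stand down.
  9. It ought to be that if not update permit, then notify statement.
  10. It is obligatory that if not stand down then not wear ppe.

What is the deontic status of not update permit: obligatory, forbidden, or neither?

Premise 9 is O(¬update_permit → notify_statement); even if O(notify_statement) held, inferring O(¬update_permit) would be affirming the consequent — invalid.
No premise or chain of K-axiom applications forces O(¬update_permit), and none forces O(update_permit). So ¬update_permit is neither obligatory nor forbidden under these norms.

Neither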